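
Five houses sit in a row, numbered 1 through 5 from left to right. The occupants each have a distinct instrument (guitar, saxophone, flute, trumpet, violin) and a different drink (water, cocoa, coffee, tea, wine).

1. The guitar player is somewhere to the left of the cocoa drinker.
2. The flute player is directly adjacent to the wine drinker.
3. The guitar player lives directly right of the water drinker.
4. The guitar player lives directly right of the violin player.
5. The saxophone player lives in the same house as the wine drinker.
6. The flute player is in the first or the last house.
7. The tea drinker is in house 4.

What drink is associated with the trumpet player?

cocoa

The tea drinker is in house 4 (clue 7).
Clue 2: the flute player is in house 1.
Clue 2: the wine drinker is in house 2.
Clue 5: the saxophone player is in house 2.
So house 3 gets violin for instrument.
House 5's instrument must be trumpet (nothing else left).
Clue 1 places the cocoa drinker in house 5.
Clue 3: the water drinker is in house 3.
The only instrument still possible for house 4 is guitar.
So house 1 gets coffee for drink.
So: house 1 = flute/coffee, house 2 = saxophone/wine, house 3 = violin/water, house 4 = guitar/tea, house 5 = trumpet/cocoa.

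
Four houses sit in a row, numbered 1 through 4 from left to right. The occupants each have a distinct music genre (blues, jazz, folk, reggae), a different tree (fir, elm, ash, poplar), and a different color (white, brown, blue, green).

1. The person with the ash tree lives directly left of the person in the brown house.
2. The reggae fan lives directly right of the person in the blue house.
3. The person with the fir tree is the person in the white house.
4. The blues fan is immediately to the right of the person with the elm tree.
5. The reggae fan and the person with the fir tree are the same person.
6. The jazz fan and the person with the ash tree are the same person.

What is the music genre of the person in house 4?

reggae

The blues fan is narrowed to house 2 or 3 or 4; consider each.
Placing it in house 2 and house 4 leads to a contradiction, so it's in house 3.
By clue 4, the person with the elm tree is in house 2.
Clue 5: the reggae fan is in house 4.
The person with the fir tree is in house 4 (clue 5).
By clue 6, the jazz fan is in house 1.
Clue 6 places the person with the ash tree in house 1.
The only music genre still possible for house 2 is folk.
So house 3 gets poplar for tree.
The person in the brown house is in house 2 (clue 1).
Clue 2 places the person in the blue house in house 3.
Clue 3: the person in the white house is in house 4.
That leaves green as the color for house 1.
So: house 1 = jazz/ash/green, house 2 = folk/elm/brown, house 3 = blues/poplar/blue, house 4 = reggae/fir/white.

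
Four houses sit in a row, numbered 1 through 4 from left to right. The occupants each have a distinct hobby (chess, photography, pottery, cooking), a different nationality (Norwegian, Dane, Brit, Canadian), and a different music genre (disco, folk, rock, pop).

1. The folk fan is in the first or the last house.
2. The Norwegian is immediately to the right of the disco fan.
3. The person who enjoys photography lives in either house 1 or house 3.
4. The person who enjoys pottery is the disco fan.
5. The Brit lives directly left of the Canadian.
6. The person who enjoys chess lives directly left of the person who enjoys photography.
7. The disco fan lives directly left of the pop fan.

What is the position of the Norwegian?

By clue 6, the person who enjoys chess is in house 2.
From clue 6, the person who enjoys photography must be in house 3.
So house 1 gets pottery for hobby.
So house 4 gets cooking for hobby.
By clue 4, the disco fan is in house 1.
The pop fan is in house 2 (clue 7).
House 3 music genre: only rock fits.
The only music genre still possible for house 4 is folk.
The Norwegian is in house 2 (clue 2).
Clue 5 places the Brit in house 3.
Clue 5 places the Canadian in house 4.
So house 1 gets Dane for nationality.
So: house 1 = pottery/Dane/disco, house 2 = chess/Norwegian/pop, house 3 = photography/Brit/rock, house 4 = cooking/Canadian/folk.

2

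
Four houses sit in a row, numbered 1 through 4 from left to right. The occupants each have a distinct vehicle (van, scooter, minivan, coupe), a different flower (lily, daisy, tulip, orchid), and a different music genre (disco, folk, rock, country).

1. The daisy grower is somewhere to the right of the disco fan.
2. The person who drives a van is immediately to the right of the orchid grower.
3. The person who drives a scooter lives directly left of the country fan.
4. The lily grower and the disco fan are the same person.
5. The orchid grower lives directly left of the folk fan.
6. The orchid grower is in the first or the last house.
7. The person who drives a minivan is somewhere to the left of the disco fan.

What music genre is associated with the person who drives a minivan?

rock

The orchid grower is in house 1 (clue 6).
The only music genre still possible for house 1 is rock.
By clue 2, the person who drives a van is in house 2.
Clue 5: the folk fan is in house 2.
So house 1 gets minivan for vehicle.
The only vehicle still possible for house 4 is coupe.
House 4 music genre: only country fits.
From clue 1, the daisy grower must be in house 4.
By clue 4, the lily grower is in house 3.
The only vehicle still possible for house 3 is scooter.
That leaves tulip as the flower for house 2.
That leaves disco as the music genre for house 3.
So: house 1 = minivan/orchid/rock, house 2 = van/tulip/folk, house 3 = scooter/lily/disco, house 4 = coupe/daisy/country.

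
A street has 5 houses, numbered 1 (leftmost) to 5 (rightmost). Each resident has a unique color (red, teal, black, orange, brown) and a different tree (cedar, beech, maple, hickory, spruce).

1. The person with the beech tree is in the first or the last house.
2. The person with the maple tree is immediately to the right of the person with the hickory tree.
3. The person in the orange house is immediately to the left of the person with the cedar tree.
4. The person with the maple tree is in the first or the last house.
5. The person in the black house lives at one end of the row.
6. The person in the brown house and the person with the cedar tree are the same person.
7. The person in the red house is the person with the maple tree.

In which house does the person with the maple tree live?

From clue 4, the person with the maple tree must be in house 5.
Clue 7: the person in the red house is in house 5.
That leaves black as the color for house 1.
Clue 2 places the person with the hickory tree in house 4.
So house 1 gets beech for tree.
That leaves spruce as the tree for house 2.
That leaves cedar as the tree for house 3.
By clue 3, the person in the orange house is in house 2.
The person in the brown house is in house 3 (clue 6).
House 4's color must be teal (nothing else left).
So: house 1 = black/beech, house 2 = orange/spruce, house 3 = brown/cedar, house 4 = teal/hickory, house 5 = red/maple.

5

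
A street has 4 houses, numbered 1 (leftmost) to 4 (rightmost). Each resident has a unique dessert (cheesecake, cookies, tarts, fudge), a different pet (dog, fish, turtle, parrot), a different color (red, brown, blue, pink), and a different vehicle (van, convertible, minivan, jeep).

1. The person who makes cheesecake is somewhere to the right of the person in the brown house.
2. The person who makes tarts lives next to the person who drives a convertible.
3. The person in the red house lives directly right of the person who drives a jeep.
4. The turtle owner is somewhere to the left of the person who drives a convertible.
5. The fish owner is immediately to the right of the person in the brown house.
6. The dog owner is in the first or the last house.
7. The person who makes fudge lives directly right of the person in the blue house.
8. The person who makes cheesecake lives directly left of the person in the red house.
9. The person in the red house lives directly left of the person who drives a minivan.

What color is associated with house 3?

red

The person in the red house is in house 3 (clue 9).
From clue 9, the person who drives a minivan must be in house 4.
House 4's color must be pink (nothing else left).
Clue 3: the person who drives a jeep is in house 2.
By clue 8, the person who makes cheesecake is in house 2.
That leaves fudge as the dessert for house 3.
The only vehicle still possible for house 1 is van.
The only vehicle still possible for house 3 is convertible.
By clue 1, the person in the brown house is in house 1.
Clue 2: the person who makes tarts is in house 4.
Clue 5 places the fish owner in house 2.
From clue 7, the person in the blue house must be in house 2.
House 1's dessert must be cookies (nothing else left).
The only pet still possible for house 1 is turtle.
The only pet still possible for house 3 is parrot.
So house 4 gets dog for pet.
So: house 1 = cookies/turtle/brown/van, house 2 = cheesecake/fish/blue/jeep, house 3 = fudge/parrot/red/convertible, house 4 = tarts/dog/pink/minivan.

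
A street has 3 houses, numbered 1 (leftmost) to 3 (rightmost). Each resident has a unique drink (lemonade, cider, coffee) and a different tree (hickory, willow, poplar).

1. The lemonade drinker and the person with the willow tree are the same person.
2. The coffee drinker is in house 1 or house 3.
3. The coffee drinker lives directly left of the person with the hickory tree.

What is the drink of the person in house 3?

lemonade

Clue 3: the coffee drinker is in house 1.
From clue 3, the person with the hickory tree must be in house 2.
Clue 1 places the lemonade drinker in house 3.
By clue 1, the person with the willow tree is in house 3.
So house 2 gets cider for drink.
House 1 tree: only poplar fits.
So: house 1 = coffee/poplar, house 2 = cider/hickory, house 3 = lemonade/willow.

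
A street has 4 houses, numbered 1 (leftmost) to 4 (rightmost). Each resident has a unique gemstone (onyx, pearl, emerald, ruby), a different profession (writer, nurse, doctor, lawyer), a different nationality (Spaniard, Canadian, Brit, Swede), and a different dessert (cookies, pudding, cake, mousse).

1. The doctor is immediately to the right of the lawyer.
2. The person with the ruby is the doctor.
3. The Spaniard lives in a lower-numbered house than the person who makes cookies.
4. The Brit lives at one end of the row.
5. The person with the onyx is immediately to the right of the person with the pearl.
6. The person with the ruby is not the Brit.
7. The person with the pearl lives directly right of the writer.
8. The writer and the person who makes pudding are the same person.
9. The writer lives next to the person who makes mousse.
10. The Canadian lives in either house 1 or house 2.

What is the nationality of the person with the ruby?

Swede

That leaves emerald as the gemstone for house 1.
The person with the onyx is narrowed to house 3 or 4; consider each.
Placing it in house 4 leads to a contradiction, so it's in house 3.
Clue 5: the person with the pearl is in house 2.
By clue 7, the writer is in house 1.
The person who makes pudding is in house 1 (clue 8).
The person who makes mousse is in house 2 (clue 9).
The only gemstone still possible for house 4 is ruby.
Clue 2: the doctor is in house 4.
By clue 6, the Brit is in house 1.
House 4's nationality must be Swede (nothing else left).
By clue 1, the lawyer is in house 3.
The only profession still possible for house 2 is nurse.
House 2's nationality must be Canadian (nothing else left).
The only nationality still possible for house 3 is Spaniard.
By clue 3, the person who makes cookies is in house 4.
So house 3 gets cake for dessert.
So: house 1 = emerald/writer/Brit/pudding, house 2 = pearl/nurse/Canadian/mousse, house 3 = onyx/lawyer/Spaniard/cake, house 4 = ruby/doctor/Swede/cookies.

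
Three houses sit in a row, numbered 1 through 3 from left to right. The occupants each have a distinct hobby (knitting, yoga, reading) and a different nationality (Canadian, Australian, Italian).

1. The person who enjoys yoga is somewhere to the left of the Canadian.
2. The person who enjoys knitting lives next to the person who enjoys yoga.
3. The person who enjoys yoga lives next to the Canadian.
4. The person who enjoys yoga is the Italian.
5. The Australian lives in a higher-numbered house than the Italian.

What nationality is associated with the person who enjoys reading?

Australian

So house 1 gets Italian for nationality.
Clue 4 places the person who enjoys yoga in house 1.
By clue 2, the person who enjoys knitting is in house 2.
From clue 3, the Canadian must be in house 2.
So house 3 gets reading for hobby.
That leaves Australian as the nationality for house 3.
So: house 1 = yoga/Italian, house 2 = knitting/Canadian, house 3 = reading/Australian.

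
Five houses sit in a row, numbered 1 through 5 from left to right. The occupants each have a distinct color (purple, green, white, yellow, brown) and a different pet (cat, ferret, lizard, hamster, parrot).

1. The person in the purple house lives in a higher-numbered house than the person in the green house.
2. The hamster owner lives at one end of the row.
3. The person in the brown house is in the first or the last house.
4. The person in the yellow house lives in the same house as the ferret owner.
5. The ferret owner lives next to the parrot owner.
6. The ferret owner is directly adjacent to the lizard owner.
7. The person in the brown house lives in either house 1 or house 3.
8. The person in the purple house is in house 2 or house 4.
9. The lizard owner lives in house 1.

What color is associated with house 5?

The person in the brown house is in house 1 (clue 7).
By clue 9, the lizard owner is in house 1.
That leaves hamster as the pet for house 5.
By clue 1, the person in the purple house is in house 4.
From clue 6, the ferret owner must be in house 2.
House 5's color must be white (nothing else left).
The person in the yellow house is in house 2 (clue 4).
By clue 5, the parrot owner is in house 3.
That leaves green as the color for house 3.
That leaves cat as the pet for house 4.
So: house 1 = brown/lizard, house 2 = yellow/ferret, house 3 = green/parrot, house 4 = purple/cat, house 5 = white/hamster.

white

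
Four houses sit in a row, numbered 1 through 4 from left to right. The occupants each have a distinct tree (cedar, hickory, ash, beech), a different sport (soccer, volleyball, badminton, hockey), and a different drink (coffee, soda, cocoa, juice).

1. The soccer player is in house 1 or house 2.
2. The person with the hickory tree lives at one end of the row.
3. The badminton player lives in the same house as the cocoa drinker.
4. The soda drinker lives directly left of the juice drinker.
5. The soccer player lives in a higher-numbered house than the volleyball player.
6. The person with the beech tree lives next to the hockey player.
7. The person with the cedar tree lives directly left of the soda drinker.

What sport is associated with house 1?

volleyball

The soccer player is in house 2 (clue 5).
By clue 5, the volleyball player is in house 1.
House 1 drink: only coffee fits.
So house 2 gets soda for drink.
By clue 4, the juice drinker is in house 3.
Clue 7: the person with the cedar tree is in house 1.
So house 4 gets hickory for tree.
House 4's drink must be cocoa (nothing else left).
From clue 3, the badminton player must be in house 4.
So house 3 gets hockey for sport.
From clue 6, the person with the beech tree must be in house 2.
The only tree still possible for house 3 is ash.
So: house 1 = cedar/volleyball/coffee, house 2 = beech/soccer/soda, house 3 = ash/hockey/juice, house 4 = hickory/badminton/cocoa.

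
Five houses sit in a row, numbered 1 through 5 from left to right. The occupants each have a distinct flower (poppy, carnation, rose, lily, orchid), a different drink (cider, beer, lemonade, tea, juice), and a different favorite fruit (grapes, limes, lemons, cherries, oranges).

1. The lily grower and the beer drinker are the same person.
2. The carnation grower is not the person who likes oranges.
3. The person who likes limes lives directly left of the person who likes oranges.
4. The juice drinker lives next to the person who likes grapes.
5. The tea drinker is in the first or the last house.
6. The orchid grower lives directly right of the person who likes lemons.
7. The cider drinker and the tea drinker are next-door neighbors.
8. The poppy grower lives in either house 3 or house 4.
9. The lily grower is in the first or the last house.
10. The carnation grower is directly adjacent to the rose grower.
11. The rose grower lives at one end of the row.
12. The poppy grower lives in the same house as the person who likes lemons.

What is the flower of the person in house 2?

carnation

So house 2 gets carnation for flower.
The only flower still possible for house 3 is poppy.
That leaves orchid as the flower for house 4.
From clue 6, the person who likes lemons must be in house 3.
Clue 10 places the rose grower in house 1.
That leaves lily as the flower for house 5.
Clue 1: the beer drinker is in house 5.
From clue 3, the person who likes limes must be in house 4.
Clue 3 places the person who likes oranges in house 5.
So house 1 gets tea for drink.
Clue 7 places the cider drinker in house 2.
That leaves juice as the drink for house 3.
That leaves lemonade as the drink for house 4.
From clue 4, the person who likes grapes must be in house 2.
House 1's favorite fruit must be cherries (nothing else left).
So: house 1 = rose/tea/cherries, house 2 = carnation/cider/grapes, house 3 = poppy/juice/lemons, house 4 = orchid/lemonade/limes, house 5 = lily/beer/oranges.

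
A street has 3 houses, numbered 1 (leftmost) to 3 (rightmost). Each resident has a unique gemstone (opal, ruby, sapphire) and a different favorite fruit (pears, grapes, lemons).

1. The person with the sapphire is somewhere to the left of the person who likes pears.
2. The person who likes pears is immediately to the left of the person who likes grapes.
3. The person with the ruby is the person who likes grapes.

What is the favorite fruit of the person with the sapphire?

lemons

Clue 2 places the person who likes pears in house 2.
From clue 2, the person who likes grapes must be in house 3.
Clue 3 places the person with the ruby in house 3.
That leaves lemons as the favorite fruit for house 1.
Clue 1 places the person with the sapphire in house 1.
House 2 gemstone: only opal fits.
So: house 1 = sapphire/lemons, house 2 = opal/pears, house 3 = ruby/grapes.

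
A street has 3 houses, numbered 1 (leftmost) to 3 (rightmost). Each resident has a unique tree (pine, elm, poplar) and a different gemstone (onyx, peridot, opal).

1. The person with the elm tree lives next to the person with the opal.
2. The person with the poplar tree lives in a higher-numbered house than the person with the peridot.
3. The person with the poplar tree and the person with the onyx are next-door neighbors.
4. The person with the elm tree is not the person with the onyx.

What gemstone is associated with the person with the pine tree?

onyx

The person with the poplar tree is narrowed to house 2 or 3; consider each.
Placing it in house 3 leads to a contradiction, so it's in house 2.
Clue 2 places the person with the peridot in house 1.
So house 2 gets opal for gemstone.
So house 3 gets onyx for gemstone.
Clue 4 places the person with the elm tree in house 1.
So house 3 gets pine for tree.
So: house 1 = elm/peridot, house 2 = poplar/opal, house 3 = pine/onyx.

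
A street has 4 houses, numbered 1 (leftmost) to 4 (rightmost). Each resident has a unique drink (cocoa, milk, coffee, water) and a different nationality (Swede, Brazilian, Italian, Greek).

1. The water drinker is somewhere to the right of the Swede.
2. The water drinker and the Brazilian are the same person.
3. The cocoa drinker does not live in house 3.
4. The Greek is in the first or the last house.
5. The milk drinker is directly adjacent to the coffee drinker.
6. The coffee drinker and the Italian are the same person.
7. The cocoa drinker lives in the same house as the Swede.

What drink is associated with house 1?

cocoa

The cocoa drinker is narrowed to house 1 or 2; consider each.
Placing it in house 2 leads to a contradiction, so it's in house 1.
From clue 7, the Swede must be in house 1.
The only nationality still possible for house 4 is Greek.
House 4 drink: only milk fits.
The coffee drinker is in house 3 (clue 5).
From clue 6, the Italian must be in house 3.
House 2's drink must be water (nothing else left).
The only nationality still possible for house 2 is Brazilian.
So: house 1 = cocoa/Swede, house 2 = water/Brazilian, house 3 = coffee/Italian, house 4 = milk/Greek.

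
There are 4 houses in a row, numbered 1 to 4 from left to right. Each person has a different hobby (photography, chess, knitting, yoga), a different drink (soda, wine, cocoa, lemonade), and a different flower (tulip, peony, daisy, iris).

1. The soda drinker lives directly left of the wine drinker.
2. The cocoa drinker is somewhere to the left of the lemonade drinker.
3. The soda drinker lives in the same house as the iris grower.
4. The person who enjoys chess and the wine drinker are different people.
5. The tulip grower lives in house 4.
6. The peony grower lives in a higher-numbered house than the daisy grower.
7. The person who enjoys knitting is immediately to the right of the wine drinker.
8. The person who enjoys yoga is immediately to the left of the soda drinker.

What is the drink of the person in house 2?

From clue 5, the tulip grower must be in house 4.
The only drink still possible for house 1 is cocoa.
So house 4 gets lemonade for drink.
Clue 1: the soda drinker is in house 2.
Clue 1 places the wine drinker in house 3.
Clue 3: the iris grower is in house 2.
The person who enjoys knitting is in house 4 (clue 7).
Clue 8: the person who enjoys yoga is in house 1.
The only hobby still possible for house 3 is photography.
House 1 flower: only daisy fits.
House 3's flower must be peony (nothing else left).
House 2 hobby: only chess fits.
So: house 1 = yoga/cocoa/daisy, house 2 = chess/soda/iris, house 3 = photography/wine/peony, house 4 = knitting/lemonade/tulip.

soda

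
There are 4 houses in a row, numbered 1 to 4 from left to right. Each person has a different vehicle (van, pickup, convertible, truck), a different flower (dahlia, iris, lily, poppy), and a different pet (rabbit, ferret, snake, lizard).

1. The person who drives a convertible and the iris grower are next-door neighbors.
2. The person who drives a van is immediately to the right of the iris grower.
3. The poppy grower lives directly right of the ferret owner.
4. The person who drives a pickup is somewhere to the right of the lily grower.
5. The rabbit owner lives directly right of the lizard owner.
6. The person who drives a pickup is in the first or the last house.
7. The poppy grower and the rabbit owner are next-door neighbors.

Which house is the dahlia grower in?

4

The person who drives a pickup is in house 4 (clue 6).
The person who drives a van is narrowed to house 2 or 3; consider each.
Placing it in house 2 leads to a contradiction, so it's in house 3.
Clue 2: the iris grower is in house 2.
Clue 1: the person who drives a convertible is in house 1.
So house 2 gets truck for vehicle.
The lily grower is narrowed to house 1 or 3; consider each.
Placing it in house 3 leads to a contradiction, so it's in house 1.
The dahlia grower is narrowed to house 3 or 4; consider each.
Placing it in house 3 leads to a contradiction, so it's in house 4.
House 3's flower must be poppy (nothing else left).
Clue 3: the ferret owner is in house 2.
Clue 5 places the lizard owner in house 3.
So house 1 gets snake for pet.
That leaves rabbit as the pet for house 4.
So: house 1 = convertible/lily/snake, house 2 = truck/iris/ferret, house 3 = van/poppy/lizard, house 4 = pickup/dahlia/rabbit.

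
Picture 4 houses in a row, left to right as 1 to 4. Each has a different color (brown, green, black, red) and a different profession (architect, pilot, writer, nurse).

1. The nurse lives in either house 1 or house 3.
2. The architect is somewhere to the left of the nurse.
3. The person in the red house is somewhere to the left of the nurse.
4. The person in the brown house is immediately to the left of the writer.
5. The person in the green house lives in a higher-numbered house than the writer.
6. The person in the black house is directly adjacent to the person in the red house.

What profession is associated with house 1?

Clue 2 places the nurse in house 3.
So house 4 gets green for color.
House 4's profession must be pilot (nothing else left).
By clue 4, the person in the brown house is in house 1.
House 2 color: only red fits.
That leaves black as the color for house 3.
That leaves architect as the profession for house 1.
So house 2 gets writer for profession.
So: house 1 = brown/architect, house 2 = red/writer, house 3 = black/nurse, house 4 = green/pilot.

architect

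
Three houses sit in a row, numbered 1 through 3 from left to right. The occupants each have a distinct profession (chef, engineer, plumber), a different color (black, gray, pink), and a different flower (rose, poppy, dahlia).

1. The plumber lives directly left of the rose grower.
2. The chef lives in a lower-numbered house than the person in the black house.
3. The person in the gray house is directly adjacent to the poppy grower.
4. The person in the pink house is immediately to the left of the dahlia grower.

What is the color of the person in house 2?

gray

House 3's profession must be engineer (nothing else left).
So house 1 gets poppy for flower.
Clue 3: the person in the gray house is in house 2.
House 1 color: only pink fits.
House 3 color: only black fits.
Clue 4 places the dahlia grower in house 2.
So house 3 gets rose for flower.
Clue 1 places the plumber in house 2.
House 1's profession must be chef (nothing else left).
So: house 1 = chef/pink/poppy, house 2 = plumber/gray/dahlia, house 3 = engineer/black/rose.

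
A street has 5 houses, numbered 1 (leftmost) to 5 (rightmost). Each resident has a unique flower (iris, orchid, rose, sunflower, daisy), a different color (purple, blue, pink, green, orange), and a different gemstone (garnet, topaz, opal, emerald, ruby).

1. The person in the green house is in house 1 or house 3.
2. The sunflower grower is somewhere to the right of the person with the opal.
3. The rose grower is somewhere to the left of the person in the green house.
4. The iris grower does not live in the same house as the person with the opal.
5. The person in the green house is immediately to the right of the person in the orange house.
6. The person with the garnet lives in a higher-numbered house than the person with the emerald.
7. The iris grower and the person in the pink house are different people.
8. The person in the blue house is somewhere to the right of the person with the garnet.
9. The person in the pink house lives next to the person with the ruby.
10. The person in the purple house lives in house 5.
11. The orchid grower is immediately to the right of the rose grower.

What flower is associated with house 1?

Clue 3 places the person in the green house in house 3.
Clue 5 places the person in the orange house in house 2.
Clue 10 places the person in the purple house in house 5.
So house 1 gets pink for color.
The only color still possible for house 4 is blue.
Clue 9: the person with the ruby is in house 2.
So house 5 gets topaz for gemstone.
From clue 6, the person with the emerald must be in house 1.
House 3's gemstone must be garnet (nothing else left).
House 4 gemstone: only opal fits.
From clue 2, the sunflower grower must be in house 5.
The only flower still possible for house 4 is daisy.
So house 1 gets rose for flower.
By clue 11, the orchid grower is in house 2.
House 3 flower: only iris fits.
So: house 1 = rose/pink/emerald, house 2 = orchid/orange/ruby, house 3 = iris/green/garnet, house 4 = daisy/blue/opal, house 5 = sunflower/purple/topaz.

rose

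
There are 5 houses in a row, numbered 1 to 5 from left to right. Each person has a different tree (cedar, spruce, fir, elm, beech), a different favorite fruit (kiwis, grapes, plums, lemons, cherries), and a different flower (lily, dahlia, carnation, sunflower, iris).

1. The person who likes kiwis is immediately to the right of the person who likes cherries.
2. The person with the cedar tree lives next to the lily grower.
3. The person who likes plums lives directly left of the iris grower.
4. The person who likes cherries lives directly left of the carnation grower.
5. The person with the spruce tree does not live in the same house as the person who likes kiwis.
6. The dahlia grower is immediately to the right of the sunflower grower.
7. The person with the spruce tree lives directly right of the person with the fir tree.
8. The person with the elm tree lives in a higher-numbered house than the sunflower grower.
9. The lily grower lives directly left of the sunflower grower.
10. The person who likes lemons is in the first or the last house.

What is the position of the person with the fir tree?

3

House 1 flower: only lily fits.
Clue 2: the person with the cedar tree is in house 2.
The sunflower grower is in house 2 (clue 9).
By clue 6, the dahlia grower is in house 3.
So house 1 gets beech for tree.
That leaves grapes as the favorite fruit for house 2.
So house 1 gets lemons for favorite fruit.
That leaves kiwis as the favorite fruit for house 5.
Clue 1: the person who likes cherries is in house 4.
By clue 4, the carnation grower is in house 5.
By clue 5, the person with the spruce tree is in house 4.
Clue 7 places the person with the fir tree in house 3.
House 5 tree: only elm fits.
The only favorite fruit still possible for house 3 is plums.
So house 4 gets iris for flower.
So: house 1 = beech/lemons/lily, house 2 = cedar/grapes/sunflower, house 3 = fir/plums/dahlia, house 4 = spruce/cherries/iris, house 5 = elm/kiwis/carnation.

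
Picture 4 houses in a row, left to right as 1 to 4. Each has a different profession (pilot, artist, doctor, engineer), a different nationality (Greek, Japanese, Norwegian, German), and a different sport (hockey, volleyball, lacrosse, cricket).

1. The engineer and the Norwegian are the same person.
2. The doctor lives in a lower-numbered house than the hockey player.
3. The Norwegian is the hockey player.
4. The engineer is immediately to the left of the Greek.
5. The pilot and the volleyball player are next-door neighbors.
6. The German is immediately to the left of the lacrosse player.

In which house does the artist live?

The doctor is narrowed to house 1 or 2; consider each.
Placing it in house 2 leads to a contradiction, so it's in house 1.
The engineer is narrowed to house 2 or 3; consider each.
Placing it in house 2 leads to a contradiction, so it's in house 3.
From clue 1, the Norwegian must be in house 3.
Clue 3 places the hockey player in house 3.
From clue 4, the Greek must be in house 4.
By clue 5, the pilot is in house 2.
From clue 5, the volleyball player must be in house 1.
Clue 6: the German is in house 1.
From clue 6, the lacrosse player must be in house 2.
House 4's profession must be artist (nothing else left).
So house 2 gets Japanese for nationality.
House 4's sport must be cricket (nothing else left).
So: house 1 = doctor/German/volleyball, house 2 = pilot/Japanese/lacrosse, house 3 = engineer/Norwegian/hockey, house 4 = artist/Greek/cricket.

4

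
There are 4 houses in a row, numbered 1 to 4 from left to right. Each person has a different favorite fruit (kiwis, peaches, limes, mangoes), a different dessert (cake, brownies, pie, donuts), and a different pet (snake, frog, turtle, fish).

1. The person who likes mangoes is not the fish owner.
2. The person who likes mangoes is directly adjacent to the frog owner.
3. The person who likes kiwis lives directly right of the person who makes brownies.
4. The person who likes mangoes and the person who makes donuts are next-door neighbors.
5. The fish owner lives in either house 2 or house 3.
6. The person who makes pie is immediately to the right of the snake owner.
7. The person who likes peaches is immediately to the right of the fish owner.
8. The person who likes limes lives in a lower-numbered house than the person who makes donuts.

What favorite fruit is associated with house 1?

The person who likes peaches is narrowed to house 3 or 4; consider each.
Placing it in house 4 leads to a contradiction, so it's in house 3.
From clue 7, the fish owner must be in house 2.
From clue 2, the person who likes mangoes must be in house 4.
Clue 2 places the frog owner in house 3.
Clue 4 places the person who makes donuts in house 3.
The only favorite fruit still possible for house 1 is limes.
House 2 favorite fruit: only kiwis fits.
House 4's pet must be turtle (nothing else left).
From clue 6, the person who makes pie must be in house 2.
The only dessert still possible for house 1 is brownies.
House 4's dessert must be cake (nothing else left).
The only pet still possible for house 1 is snake.
So: house 1 = limes/brownies/snake, house 2 = kiwis/pie/fish, house 3 = peaches/donuts/frog, house 4 = mangoes/cake/turtle.

limes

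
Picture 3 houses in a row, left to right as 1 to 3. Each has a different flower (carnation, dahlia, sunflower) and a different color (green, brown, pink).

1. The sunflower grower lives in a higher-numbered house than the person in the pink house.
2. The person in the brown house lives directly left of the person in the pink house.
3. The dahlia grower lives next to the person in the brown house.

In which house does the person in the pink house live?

2

By clue 2, the person in the brown house is in house 1.
Clue 2: the person in the pink house is in house 2.
By clue 3, the dahlia grower is in house 2.
House 1's flower must be carnation (nothing else left).
House 3 flower: only sunflower fits.
The only color still possible for house 3 is green.
So: house 1 = carnation/brown, house 2 = dahlia/pink, house 3 = sunflower/green.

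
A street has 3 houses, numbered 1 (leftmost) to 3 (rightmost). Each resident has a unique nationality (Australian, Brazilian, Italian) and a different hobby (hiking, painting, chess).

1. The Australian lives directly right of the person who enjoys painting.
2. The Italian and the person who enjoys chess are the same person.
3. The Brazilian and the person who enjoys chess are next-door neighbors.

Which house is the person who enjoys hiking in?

3

The Australian is narrowed to house 2 or 3; consider each.
Placing it in house 2 leads to a contradiction, so it's in house 3.
The person who enjoys painting is in house 2 (clue 1).
By clue 2, the Italian is in house 1.
The person who enjoys chess is in house 1 (clue 2).
From clue 3, the Brazilian must be in house 2.
That leaves hiking as the hobby for house 3.
So: house 1 = Italian/chess, house 2 = Brazilian/painting, house 3 = Australian/hiking.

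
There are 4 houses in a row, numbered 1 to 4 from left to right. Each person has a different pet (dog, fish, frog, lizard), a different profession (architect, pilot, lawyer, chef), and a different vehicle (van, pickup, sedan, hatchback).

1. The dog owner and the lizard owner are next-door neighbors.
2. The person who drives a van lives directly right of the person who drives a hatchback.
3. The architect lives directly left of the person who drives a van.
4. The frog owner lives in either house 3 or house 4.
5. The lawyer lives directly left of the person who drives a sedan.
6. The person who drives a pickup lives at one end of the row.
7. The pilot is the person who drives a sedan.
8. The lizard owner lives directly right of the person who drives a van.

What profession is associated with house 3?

House 1 pet: only fish fits.
So house 2 gets dog for pet.
The lizard owner is in house 3 (clue 1).
Clue 8 places the person who drives a van in house 2.
So house 4 gets frog for pet.
That leaves hatchback as the vehicle for house 1.
So house 3 gets sedan for vehicle.
House 4 vehicle: only pickup fits.
Clue 3 places the architect in house 1.
The lawyer is in house 2 (clue 5).
Clue 7 places the pilot in house 3.
House 4's profession must be chef (nothing else left).
So: house 1 = fish/architect/hatchback, house 2 = dog/lawyer/van, house 3 = lizard/pilot/sedan, house 4 = frog/chef/pickup.

pilot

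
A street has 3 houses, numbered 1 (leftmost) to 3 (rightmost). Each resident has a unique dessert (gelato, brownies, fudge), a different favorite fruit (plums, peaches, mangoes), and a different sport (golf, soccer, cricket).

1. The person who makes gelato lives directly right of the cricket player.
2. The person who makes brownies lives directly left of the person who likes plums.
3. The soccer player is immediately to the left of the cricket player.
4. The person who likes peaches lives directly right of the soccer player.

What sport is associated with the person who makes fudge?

The soccer player is in house 1 (clue 3).
By clue 3, the cricket player is in house 2.
By clue 4, the person who likes peaches is in house 2.
So house 1 gets mangoes for favorite fruit.
That leaves plums as the favorite fruit for house 3.
House 3 sport: only golf fits.
The person who makes gelato is in house 3 (clue 1).
The person who makes brownies is in house 2 (clue 2).
The only dessert still possible for house 1 is fudge.
So: house 1 = fudge/mangoes/soccer, house 2 = brownies/peaches/cricket, house 3 = gelato/plums/golf.

soccer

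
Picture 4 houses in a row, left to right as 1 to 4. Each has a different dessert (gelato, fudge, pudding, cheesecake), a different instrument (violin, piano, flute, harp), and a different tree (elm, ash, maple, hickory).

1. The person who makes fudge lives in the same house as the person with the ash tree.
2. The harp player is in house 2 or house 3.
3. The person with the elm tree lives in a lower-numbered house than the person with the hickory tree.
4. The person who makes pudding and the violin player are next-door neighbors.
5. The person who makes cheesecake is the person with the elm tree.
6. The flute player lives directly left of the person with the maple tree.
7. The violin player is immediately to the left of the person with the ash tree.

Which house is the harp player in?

The only instrument still possible for house 4 is piano.
That leaves elm as the tree for house 1.
The person who makes cheesecake is in house 1 (clue 5).
The harp player is narrowed to house 2 or 3; consider each.
Placing it in house 3 leads to a contradiction, so it's in house 2.
So house 3 gets hickory for tree.
That leaves gelato as the dessert for house 3.
The person who makes fudge is narrowed to house 2 or 4; consider each.
Placing it in house 2 leads to a contradiction, so it's in house 4.
By clue 1, the person with the ash tree is in house 4.
Clue 7: the violin player is in house 3.
So house 2 gets pudding for dessert.
The only instrument still possible for house 1 is flute.
House 2's tree must be maple (nothing else left).
So: house 1 = cheesecake/flute/elm, house 2 = pudding/harp/maple, house 3 = gelato/violin/hickory, house 4 = fudge/piano/ash.

2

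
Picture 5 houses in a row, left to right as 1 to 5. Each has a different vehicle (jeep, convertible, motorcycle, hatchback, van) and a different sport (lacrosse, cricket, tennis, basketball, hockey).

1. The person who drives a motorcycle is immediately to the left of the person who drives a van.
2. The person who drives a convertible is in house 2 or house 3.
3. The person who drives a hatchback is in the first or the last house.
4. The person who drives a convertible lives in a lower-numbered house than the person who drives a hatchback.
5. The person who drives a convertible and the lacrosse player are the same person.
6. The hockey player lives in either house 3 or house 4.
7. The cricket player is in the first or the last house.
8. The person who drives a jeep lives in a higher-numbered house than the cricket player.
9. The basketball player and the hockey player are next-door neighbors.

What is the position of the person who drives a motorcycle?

1

The person who drives a hatchback is in house 5 (clue 4).
By clue 8, the cricket player is in house 1.
House 1 vehicle: only motorcycle fits.
By clue 1, the person who drives a van is in house 2.
That leaves jeep as the vehicle for house 4.
Clue 5: the lacrosse player is in house 3.
The only vehicle still possible for house 3 is convertible.
That leaves hockey as the sport for house 4.
By clue 9, the basketball player is in house 5.
The only sport still possible for house 2 is tennis.
So: house 1 = motorcycle/cricket, house 2 = van/tennis, house 3 = convertible/lacrosse, house 4 = jeep/hockey, house 5 = hatchback/basketball.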